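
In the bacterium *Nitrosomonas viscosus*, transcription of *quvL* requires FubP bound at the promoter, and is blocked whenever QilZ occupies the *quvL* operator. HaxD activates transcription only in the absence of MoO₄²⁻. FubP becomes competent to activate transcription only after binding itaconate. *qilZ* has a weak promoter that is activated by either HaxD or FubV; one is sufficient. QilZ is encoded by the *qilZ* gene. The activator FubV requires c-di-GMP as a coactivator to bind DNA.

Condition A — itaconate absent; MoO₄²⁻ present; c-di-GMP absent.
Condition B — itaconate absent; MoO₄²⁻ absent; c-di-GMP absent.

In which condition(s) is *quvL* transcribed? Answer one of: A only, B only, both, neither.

Condition A:
Itaconate is absent, so FubP is inactive.
MoO₄²⁻ is present, so HaxD is inactive.
c-di-GMP is absent, so FubV is inactive.
No activator is available at the *qilZ* promoter, so *qilZ* is not transcribed.
So QilZ is not produced.
Required activator FubP is absent, so *quvL* is not transcribed.
→ *quvL* is OFF in A.
Condition B:
Itaconate is absent, so FubP is inactive.
MoO₄²⁻ is absent, so HaxD is active.
c-di-GMP is absent, so FubV is inactive.
Activator HaxD is present, so *qilZ* is transcribed.
So QilZ is produced and active.
With repressor QilZ bound, *quvL* is not transcribed.
→ *quvL* is OFF in B.

neither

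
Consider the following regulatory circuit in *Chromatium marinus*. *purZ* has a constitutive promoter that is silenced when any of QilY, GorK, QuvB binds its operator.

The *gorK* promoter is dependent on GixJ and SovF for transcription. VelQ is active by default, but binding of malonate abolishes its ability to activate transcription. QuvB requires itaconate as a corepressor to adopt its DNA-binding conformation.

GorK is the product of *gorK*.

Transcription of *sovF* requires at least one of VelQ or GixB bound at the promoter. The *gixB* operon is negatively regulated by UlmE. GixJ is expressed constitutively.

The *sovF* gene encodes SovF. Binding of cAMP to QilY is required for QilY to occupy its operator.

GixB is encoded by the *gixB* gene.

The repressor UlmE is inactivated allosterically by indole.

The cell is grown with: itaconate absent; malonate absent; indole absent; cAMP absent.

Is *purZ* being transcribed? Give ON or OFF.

cAMP is absent, so QilY is inactive.
GixJ is produced constitutively and is active.
Malonate is absent, so VelQ is active.
Indole is absent, so UlmE is active.
With repressor UlmE bound, *gixB* is not transcribed.
So GixB is not produced.
Activator VelQ is present, so *sovF* is transcribed.
So SovF is produced and active.
No repressor is bound and GixJ and SovF are active, so *gorK* is transcribed.
So GorK is produced and active.
Itaconate is absent, so QuvB is inactive.
With repressor GorK bound, *purZ* is not transcribed.

OFF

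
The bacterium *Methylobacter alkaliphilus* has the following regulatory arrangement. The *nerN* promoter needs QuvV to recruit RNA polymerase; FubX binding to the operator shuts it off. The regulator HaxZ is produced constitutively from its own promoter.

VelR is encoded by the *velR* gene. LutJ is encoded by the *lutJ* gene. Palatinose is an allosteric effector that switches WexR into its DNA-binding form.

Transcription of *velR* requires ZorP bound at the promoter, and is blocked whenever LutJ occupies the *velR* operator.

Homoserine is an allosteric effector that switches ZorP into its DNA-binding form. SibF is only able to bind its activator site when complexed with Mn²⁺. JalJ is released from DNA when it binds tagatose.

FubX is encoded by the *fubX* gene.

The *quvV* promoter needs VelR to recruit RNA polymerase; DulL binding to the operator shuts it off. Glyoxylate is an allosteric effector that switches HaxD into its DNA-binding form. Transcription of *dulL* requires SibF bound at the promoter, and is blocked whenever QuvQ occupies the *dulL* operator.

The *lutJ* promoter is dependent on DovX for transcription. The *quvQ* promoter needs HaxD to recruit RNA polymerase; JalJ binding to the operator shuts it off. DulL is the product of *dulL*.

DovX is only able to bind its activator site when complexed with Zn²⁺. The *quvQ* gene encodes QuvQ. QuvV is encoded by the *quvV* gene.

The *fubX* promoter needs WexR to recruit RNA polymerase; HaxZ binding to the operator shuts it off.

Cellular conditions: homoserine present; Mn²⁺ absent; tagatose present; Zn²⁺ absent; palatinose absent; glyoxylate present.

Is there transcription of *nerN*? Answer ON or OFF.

ON

Palatinose is absent, so WexR is inactive.
HaxZ is produced constitutively and is active.
With repressor HaxZ bound, *fubX* is not transcribed.
So FubX is not produced.
Tagatose is present, so JalJ is inactive.
Glyoxylate is present, so HaxD is active.
No repressor is bound and HaxD is active, so *quvQ* is transcribed.
So QuvQ is produced and active.
Mn²⁺ is absent, so SibF is inactive.
With repressor QuvQ bound, *dulL* is not transcribed.
So DulL is not produced.
Zn²⁺ is absent, so DovX is inactive.
Required activator DovX is absent, so *lutJ* is not transcribed.
So LutJ is not produced.
Homoserine is present, so ZorP is active.
No repressor is bound and ZorP is active, so *velR* is transcribed.
So VelR is produced and active.
No repressor is bound and VelR is active, so *quvV* is transcribed.
So QuvV is produced and active.
No repressor is bound and QuvV is active, so *nerN* is transcribed.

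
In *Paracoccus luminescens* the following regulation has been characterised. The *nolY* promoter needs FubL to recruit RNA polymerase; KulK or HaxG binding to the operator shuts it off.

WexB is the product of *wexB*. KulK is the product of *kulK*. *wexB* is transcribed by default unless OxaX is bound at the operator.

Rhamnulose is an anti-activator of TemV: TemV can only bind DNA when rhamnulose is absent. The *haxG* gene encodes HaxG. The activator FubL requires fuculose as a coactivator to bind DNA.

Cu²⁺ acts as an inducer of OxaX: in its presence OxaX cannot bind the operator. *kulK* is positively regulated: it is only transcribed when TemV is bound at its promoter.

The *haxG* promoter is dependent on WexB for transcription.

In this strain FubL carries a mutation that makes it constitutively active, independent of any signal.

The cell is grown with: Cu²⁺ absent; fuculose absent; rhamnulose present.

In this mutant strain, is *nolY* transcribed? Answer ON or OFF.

Rhamnulose is present, so TemV is inactive.
Required activator TemV is absent, so *kulK* is not transcribed.
So KulK is not produced.
FubL is constitutively active in this strain.
Cu²⁺ is absent, so OxaX is active.
With repressor OxaX bound, *wexB* is not transcribed.
So WexB is not produced.
Required activator WexB is absent, so *haxG* is not transcribed.
So HaxG is not produced.
No repressor is bound and FubL is active, so *nolY* is transcribed.

ON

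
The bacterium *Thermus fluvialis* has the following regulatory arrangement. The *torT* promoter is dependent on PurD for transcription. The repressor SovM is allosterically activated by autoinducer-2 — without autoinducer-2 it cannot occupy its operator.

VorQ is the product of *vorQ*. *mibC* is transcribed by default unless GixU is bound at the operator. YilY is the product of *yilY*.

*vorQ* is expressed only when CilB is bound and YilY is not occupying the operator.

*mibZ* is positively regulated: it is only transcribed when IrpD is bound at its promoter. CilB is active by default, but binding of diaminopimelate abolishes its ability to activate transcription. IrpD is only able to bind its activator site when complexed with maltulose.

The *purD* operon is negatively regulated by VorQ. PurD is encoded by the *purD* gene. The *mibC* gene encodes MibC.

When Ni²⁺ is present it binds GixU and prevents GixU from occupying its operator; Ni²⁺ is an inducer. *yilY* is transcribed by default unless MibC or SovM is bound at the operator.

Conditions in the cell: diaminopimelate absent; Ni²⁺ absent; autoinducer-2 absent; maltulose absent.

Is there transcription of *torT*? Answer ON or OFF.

ON

Ni²⁺ is absent, so GixU is active.
With repressor GixU bound, *mibC* is not transcribed.
So MibC is not produced.
Autoinducer-2 is absent, so SovM is inactive.
With no repressor bound, *yilY* is transcribed.
So YilY is produced and active.
Diaminopimelate is absent, so CilB is active.
With repressor YilY bound, *vorQ* is not transcribed.
So VorQ is not produced.
With no repressor bound, *purD* is transcribed.
So PurD is produced and active.
No repressor is bound and PurD is active, so *torT* is transcribed.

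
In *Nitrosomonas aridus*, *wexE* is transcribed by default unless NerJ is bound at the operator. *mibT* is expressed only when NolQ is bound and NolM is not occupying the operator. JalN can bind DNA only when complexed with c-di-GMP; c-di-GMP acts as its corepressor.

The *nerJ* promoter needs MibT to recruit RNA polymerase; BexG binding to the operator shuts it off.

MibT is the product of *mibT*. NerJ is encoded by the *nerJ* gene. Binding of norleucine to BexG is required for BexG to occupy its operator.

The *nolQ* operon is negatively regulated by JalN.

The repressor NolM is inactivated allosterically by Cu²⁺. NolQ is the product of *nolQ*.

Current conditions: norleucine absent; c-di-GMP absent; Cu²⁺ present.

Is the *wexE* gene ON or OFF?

OFF

c-di-GMP is absent, so JalN is inactive.
With no repressor bound, *nolQ* is transcribed.
So NolQ is produced and active.
Cu²⁺ is present, so NolM is inactive.
No repressor is bound and NolQ is active, so *mibT* is transcribed.
So MibT is produced and active.
Norleucine is absent, so BexG is inactive.
No repressor is bound and MibT is active, so *nerJ* is transcribed.
So NerJ is produced and active.
With repressor NerJ bound, *wexE* is not transcribed.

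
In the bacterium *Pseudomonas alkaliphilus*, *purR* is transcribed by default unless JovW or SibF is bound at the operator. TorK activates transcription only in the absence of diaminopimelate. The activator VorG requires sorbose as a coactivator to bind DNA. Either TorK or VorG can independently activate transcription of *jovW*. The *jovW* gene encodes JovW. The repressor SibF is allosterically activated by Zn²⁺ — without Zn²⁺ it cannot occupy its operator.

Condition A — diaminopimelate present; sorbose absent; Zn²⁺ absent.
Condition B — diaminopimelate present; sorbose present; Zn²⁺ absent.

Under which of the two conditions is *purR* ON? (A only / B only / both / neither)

Condition A:
Diaminopimelate is present, so TorK is inactive.
Sorbose is absent, so VorG is inactive.
No activator is available at the *jovW* promoter, so *jovW* is not transcribed.
So JovW is not produced.
Zn²⁺ is absent, so SibF is inactive.
With no repressor bound, *purR* is transcribed.
→ *purR* is ON in A.
Condition B:
Diaminopimelate is present, so TorK is inactive.
Sorbose is present, so VorG is active.
Activator VorG is present, so *jovW* is transcribed.
So JovW is produced and active.
Zn²⁺ is absent, so SibF is inactive.
With repressor JovW bound, *purR* is not transcribed.
→ *purR* is OFF in B.

A only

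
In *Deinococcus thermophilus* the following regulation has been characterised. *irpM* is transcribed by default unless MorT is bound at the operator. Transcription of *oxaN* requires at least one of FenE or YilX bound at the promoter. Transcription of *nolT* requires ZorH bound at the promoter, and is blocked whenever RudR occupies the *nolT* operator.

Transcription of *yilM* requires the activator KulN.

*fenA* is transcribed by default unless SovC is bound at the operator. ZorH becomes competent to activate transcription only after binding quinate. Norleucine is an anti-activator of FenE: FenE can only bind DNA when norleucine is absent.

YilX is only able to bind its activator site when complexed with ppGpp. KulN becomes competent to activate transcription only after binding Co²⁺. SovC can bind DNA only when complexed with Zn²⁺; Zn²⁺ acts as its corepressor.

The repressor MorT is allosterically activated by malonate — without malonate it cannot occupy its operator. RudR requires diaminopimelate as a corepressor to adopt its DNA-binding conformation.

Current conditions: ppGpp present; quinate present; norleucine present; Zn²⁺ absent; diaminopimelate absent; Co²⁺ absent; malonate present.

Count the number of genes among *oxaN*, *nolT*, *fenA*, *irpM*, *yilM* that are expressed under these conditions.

3

Norleucine is present, so FenE is inactive.
ppGpp is present, so YilX is active.
Activator YilX is present, so *oxaN* is transcribed.
→ *oxaN* is ON.
Diaminopimelate is absent, so RudR is inactive.
Quinate is present, so ZorH is active.
No repressor is bound and ZorH is active, so *nolT* is transcribed.
→ *nolT* is ON.
Zn²⁺ is absent, so SovC is inactive.
With no repressor bound, *fenA* is transcribed.
→ *fenA* is ON.
Malonate is present, so MorT is active.
With repressor MorT bound, *irpM* is not transcribed.
→ *irpM* is OFF.
Co²⁺ is absent, so KulN is inactive.
Required activator KulN is absent, so *yilM* is not transcribed.
→ *yilM* is OFF.
3 of the 5 genes are transcribed.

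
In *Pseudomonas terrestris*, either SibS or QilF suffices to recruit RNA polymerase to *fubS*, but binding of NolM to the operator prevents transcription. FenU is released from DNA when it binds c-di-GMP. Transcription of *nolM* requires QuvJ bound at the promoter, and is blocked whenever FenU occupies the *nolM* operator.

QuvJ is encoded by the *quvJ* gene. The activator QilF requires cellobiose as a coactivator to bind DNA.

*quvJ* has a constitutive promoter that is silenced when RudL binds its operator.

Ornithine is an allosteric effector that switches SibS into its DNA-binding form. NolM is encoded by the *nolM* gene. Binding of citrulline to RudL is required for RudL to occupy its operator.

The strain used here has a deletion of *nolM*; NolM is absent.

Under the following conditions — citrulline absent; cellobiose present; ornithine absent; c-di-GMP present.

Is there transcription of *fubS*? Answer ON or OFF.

NolM is non-functional in this strain, so it has no effect.
Ornithine is absent, so SibS is inactive.
Cellobiose is present, so QilF is active.
Activator QilF is present, so *fubS* is transcribed.

ON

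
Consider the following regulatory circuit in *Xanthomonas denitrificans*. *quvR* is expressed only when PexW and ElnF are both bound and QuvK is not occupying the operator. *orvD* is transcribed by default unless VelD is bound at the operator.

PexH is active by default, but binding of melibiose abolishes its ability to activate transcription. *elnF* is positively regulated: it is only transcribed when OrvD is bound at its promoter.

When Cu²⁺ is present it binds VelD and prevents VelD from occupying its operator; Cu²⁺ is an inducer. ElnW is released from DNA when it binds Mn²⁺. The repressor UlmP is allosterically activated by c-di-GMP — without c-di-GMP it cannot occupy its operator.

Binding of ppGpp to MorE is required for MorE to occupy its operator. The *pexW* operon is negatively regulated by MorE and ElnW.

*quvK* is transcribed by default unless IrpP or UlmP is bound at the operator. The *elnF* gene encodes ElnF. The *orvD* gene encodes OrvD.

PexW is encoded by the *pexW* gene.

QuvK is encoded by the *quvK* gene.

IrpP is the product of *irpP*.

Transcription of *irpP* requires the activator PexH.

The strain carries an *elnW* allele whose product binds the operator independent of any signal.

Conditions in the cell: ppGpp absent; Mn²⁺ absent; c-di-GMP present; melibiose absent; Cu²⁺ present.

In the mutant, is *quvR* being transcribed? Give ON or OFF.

Melibiose is absent, so PexH is active.
No repressor is bound and PexH is active, so *irpP* is transcribed.
So IrpP is produced and active.
c-di-GMP is present, so UlmP is active.
With repressor IrpP bound, *quvK* is not transcribed.
So QuvK is not produced.
ppGpp is absent, so MorE is inactive.
ElnW is constitutively active in this strain.
With repressor ElnW bound, *pexW* is not transcribed.
So PexW is not produced.
Cu²⁺ is present, so VelD is inactive.
With no repressor bound, *orvD* is transcribed.
So OrvD is produced and active.
No repressor is bound and OrvD is active, so *elnF* is transcribed.
So ElnF is produced and active.
Required activator PexW is absent, so *quvR* is not transcribed.

OFF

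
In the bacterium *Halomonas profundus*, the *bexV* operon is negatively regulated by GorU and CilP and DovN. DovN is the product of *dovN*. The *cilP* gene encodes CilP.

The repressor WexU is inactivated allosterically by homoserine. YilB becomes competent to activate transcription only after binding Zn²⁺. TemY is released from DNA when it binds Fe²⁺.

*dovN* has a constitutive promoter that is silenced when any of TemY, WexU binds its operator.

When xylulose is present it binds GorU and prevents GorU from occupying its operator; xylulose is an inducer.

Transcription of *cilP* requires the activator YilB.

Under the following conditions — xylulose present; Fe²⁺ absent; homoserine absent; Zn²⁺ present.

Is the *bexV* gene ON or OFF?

OFF

Xylulose is present, so GorU is inactive.
Zn²⁺ is present, so YilB is active.
No repressor is bound and YilB is active, so *cilP* is transcribed.
So CilP is produced and active.
Fe²⁺ is absent, so TemY is active.
Homoserine is absent, so WexU is active.
With repressor TemY bound, *dovN* is not transcribed.
So DovN is not produced.
With repressor CilP bound, *bexV* is not transcribed.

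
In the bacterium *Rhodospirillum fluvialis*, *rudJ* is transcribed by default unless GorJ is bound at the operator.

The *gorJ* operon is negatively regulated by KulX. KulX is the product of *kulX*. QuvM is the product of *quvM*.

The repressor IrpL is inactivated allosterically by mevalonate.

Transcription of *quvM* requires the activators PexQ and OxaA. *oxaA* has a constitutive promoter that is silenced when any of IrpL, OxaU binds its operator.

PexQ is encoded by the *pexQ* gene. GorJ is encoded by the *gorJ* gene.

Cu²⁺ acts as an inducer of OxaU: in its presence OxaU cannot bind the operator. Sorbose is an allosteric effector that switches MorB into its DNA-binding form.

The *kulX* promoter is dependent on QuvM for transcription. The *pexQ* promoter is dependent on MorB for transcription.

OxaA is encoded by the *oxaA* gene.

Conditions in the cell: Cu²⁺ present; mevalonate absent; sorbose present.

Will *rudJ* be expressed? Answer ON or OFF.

Sorbose is present, so MorB is active.
No repressor is bound and MorB is active, so *pexQ* is transcribed.
So PexQ is produced and active.
Mevalonate is absent, so IrpL is active.
Cu²⁺ is present, so OxaU is inactive.
With repressor IrpL bound, *oxaA* is not transcribed.
So OxaA is not produced.
Required activator OxaA is absent, so *quvM* is not transcribed.
So QuvM is not produced.
Required activator QuvM is absent, so *kulX* is not transcribed.
So KulX is not produced.
With no repressor bound, *gorJ* is transcribed.
So GorJ is produced and active.
With repressor GorJ bound, *rudJ* is not transcribed.

OFF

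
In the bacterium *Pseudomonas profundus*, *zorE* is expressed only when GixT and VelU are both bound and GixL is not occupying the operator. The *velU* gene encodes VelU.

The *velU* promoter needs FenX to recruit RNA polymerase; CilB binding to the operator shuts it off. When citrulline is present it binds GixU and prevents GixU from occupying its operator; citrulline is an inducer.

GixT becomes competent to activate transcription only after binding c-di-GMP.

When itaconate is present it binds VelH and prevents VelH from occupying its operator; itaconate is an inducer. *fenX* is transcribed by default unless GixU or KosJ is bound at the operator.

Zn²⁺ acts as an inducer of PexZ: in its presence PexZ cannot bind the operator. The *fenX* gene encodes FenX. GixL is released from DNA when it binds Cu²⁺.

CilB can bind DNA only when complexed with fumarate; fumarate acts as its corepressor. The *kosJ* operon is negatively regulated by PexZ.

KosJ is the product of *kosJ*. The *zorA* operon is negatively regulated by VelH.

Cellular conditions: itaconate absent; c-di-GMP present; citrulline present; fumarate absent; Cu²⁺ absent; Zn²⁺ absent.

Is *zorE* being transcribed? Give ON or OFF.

OFF

Cu²⁺ is absent, so GixL is active.
c-di-GMP is present, so GixT is active.
Fumarate is absent, so CilB is inactive.
Citrulline is present, so GixU is inactive.
Zn²⁺ is absent, so PexZ is active.
With repressor PexZ bound, *kosJ* is not transcribed.
So KosJ is not produced.
With no repressor bound, *fenX* is transcribed.
So FenX is produced and active.
No repressor is bound and FenX is active, so *velU* is transcribed.
So VelU is produced and active.
With repressor GixL bound, *zorE* is not transcribed.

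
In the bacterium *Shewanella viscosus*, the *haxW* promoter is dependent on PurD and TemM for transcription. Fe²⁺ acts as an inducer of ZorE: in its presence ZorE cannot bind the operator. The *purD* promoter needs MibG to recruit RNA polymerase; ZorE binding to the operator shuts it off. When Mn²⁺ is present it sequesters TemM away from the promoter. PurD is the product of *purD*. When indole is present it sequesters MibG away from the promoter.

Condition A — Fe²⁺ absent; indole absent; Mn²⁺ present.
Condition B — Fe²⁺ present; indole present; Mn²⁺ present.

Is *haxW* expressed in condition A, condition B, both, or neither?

Condition A:
Fe²⁺ is absent, so ZorE is active.
Indole is absent, so MibG is active.
With repressor ZorE bound, *purD* is not transcribed.
So PurD is not produced.
Mn²⁺ is present, so TemM is inactive.
Required activator PurD is absent, so *haxW* is not transcribed.
→ *haxW* is OFF in A.
Condition B:
Fe²⁺ is present, so ZorE is inactive.
Indole is present, so MibG is inactive.
Required activator MibG is absent, so *purD* is not transcribed.
So PurD is not produced.
Mn²⁺ is present, so TemM is inactive.
Required activator PurD is absent, so *haxW* is not transcribed.
→ *haxW* is OFF in B.

neither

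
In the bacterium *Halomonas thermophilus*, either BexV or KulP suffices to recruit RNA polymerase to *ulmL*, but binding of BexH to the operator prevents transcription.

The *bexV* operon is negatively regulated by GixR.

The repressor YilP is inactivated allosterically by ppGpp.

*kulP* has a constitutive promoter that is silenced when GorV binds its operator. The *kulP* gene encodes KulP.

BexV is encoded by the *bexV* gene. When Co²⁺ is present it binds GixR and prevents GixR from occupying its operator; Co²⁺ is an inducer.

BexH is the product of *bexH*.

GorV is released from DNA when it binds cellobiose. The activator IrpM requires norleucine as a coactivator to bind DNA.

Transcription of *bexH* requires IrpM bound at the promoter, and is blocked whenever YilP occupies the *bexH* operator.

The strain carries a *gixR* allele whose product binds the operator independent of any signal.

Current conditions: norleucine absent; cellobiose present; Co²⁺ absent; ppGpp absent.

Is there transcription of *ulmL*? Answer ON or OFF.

ppGpp is absent, so YilP is active.
Norleucine is absent, so IrpM is inactive.
With repressor YilP bound, *bexH* is not transcribed.
So BexH is not produced.
GixR is constitutively active in this strain.
With repressor GixR bound, *bexV* is not transcribed.
So BexV is not produced.
Cellobiose is present, so GorV is inactive.
With no repressor bound, *kulP* is transcribed.
So KulP is produced and active.
Activator KulP is present, so *ulmL* is transcribed.

ON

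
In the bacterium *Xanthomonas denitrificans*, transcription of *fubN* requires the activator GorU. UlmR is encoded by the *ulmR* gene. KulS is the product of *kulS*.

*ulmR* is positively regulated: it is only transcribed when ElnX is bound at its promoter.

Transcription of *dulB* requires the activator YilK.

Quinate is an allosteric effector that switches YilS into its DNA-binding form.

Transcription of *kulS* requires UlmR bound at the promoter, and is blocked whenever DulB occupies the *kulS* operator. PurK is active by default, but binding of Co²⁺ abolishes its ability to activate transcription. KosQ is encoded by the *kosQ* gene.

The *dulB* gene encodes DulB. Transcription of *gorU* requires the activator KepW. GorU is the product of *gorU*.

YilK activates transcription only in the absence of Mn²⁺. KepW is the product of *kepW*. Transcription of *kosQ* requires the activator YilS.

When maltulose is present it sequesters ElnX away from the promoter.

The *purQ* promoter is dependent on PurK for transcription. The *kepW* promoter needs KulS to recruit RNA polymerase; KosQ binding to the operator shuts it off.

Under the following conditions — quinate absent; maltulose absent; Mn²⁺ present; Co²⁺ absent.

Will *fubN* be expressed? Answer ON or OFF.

Mn²⁺ is present, so YilK is inactive.
Required activator YilK is absent, so *dulB* is not transcribed.
So DulB is not produced.
Maltulose is absent, so ElnX is active.
No repressor is bound and ElnX is active, so *ulmR* is transcribed.
So UlmR is produced and active.
No repressor is bound and UlmR is active, so *kulS* is transcribed.
So KulS is produced and active.
Quinate is absent, so YilS is inactive.
Required activator YilS is absent, so *kosQ* is not transcribed.
So KosQ is not produced.
No repressor is bound and KulS is active, so *kepW* is transcribed.
So KepW is produced and active.
No repressor is bound and KepW is active, so *gorU* is transcribed.
So GorU is produced and active.
No repressor is bound and GorU is active, so *fubN* is transcribed.

ON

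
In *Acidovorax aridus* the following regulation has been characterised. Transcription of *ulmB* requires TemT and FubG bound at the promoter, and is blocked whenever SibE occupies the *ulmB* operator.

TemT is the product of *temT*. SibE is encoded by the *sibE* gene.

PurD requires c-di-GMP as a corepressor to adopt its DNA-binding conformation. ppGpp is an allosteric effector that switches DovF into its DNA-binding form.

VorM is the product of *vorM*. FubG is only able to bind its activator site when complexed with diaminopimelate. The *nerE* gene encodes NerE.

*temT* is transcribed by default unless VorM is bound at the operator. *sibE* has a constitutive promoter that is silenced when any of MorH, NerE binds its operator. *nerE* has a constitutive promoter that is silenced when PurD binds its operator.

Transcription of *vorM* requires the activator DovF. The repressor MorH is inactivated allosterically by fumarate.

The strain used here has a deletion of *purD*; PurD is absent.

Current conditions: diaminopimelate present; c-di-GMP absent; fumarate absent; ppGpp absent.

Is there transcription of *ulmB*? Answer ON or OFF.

ppGpp is absent, so DovF is inactive.
Required activator DovF is absent, so *vorM* is not transcribed.
So VorM is not produced.
With no repressor bound, *temT* is transcribed.
So TemT is produced and active.
Diaminopimelate is present, so FubG is active.
Fumarate is absent, so MorH is active.
PurD is non-functional in this strain, so it has no effect.
With no repressor bound, *nerE* is transcribed.
So NerE is produced and active.
With repressor MorH bound, *sibE* is not transcribed.
So SibE is not produced.
No repressor is bound and TemT and FubG are active, so *ulmB* is transcribed.

ON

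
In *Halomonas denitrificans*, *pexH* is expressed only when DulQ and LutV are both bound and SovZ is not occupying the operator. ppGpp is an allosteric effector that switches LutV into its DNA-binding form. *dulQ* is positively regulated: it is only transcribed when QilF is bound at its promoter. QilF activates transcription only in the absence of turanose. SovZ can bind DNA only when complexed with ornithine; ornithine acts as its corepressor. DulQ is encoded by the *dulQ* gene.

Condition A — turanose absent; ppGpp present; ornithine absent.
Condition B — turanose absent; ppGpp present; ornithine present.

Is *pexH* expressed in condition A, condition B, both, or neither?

Condition A:
Turanose is absent, so QilF is active.
No repressor is bound and QilF is active, so *dulQ* is transcribed.
So DulQ is produced and active.
ppGpp is present, so LutV is active.
Ornithine is absent, so SovZ is inactive.
No repressor is bound and DulQ and LutV are active, so *pexH* is transcribed.
→ *pexH* is ON in A.
Condition B:
Turanose is absent, so QilF is active.
No repressor is bound and QilF is active, so *dulQ* is transcribed.
So DulQ is produced and active.
ppGpp is present, so LutV is active.
Ornithine is present, so SovZ is active.
With repressor SovZ bound, *pexH* is not transcribed.
→ *pexH* is OFF in B.

A only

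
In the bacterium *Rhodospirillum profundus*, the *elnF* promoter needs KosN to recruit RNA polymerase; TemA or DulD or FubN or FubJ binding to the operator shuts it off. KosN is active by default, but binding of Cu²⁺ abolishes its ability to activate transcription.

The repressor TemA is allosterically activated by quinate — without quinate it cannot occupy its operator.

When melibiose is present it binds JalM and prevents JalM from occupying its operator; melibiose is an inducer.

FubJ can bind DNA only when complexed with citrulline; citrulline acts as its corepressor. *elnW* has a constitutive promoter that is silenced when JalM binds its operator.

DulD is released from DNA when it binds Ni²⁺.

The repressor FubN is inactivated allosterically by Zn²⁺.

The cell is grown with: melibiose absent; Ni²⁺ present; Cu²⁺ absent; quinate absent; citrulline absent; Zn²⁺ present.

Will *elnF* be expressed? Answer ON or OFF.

ON

Cu²⁺ is absent, so KosN is active.
Quinate is absent, so TemA is inactive.
Ni²⁺ is present, so DulD is inactive.
Zn²⁺ is present, so FubN is inactive.
Citrulline is absent, so FubJ is inactive.
No repressor is bound and KosN is active, so *elnF* is transcribed.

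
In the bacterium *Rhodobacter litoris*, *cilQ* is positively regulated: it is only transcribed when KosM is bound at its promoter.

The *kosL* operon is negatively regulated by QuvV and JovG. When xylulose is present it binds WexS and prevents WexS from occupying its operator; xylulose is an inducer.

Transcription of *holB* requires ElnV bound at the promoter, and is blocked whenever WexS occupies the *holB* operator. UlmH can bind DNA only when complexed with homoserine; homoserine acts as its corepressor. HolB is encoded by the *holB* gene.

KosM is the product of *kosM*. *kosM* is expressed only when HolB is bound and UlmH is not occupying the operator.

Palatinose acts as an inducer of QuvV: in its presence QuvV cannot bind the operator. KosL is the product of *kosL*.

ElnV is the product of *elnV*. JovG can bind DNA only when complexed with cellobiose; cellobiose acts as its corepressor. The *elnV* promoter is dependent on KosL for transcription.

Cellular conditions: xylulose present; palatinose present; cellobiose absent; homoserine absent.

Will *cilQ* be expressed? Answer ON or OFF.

ON

Palatinose is present, so QuvV is inactive.
Cellobiose is absent, so JovG is inactive.
With no repressor bound, *kosL* is transcribed.
So KosL is produced and active.
No repressor is bound and KosL is active, so *elnV* is transcribed.
So ElnV is produced and active.
Xylulose is present, so WexS is inactive.
No repressor is bound and ElnV is active, so *holB* is transcribed.
So HolB is produced and active.
Homoserine is absent, so UlmH is inactive.
No repressor is bound and HolB is active, so *kosM* is transcribed.
So KosM is produced and active.
No repressor is bound and KosM is active, so *cilQ* is transcribed.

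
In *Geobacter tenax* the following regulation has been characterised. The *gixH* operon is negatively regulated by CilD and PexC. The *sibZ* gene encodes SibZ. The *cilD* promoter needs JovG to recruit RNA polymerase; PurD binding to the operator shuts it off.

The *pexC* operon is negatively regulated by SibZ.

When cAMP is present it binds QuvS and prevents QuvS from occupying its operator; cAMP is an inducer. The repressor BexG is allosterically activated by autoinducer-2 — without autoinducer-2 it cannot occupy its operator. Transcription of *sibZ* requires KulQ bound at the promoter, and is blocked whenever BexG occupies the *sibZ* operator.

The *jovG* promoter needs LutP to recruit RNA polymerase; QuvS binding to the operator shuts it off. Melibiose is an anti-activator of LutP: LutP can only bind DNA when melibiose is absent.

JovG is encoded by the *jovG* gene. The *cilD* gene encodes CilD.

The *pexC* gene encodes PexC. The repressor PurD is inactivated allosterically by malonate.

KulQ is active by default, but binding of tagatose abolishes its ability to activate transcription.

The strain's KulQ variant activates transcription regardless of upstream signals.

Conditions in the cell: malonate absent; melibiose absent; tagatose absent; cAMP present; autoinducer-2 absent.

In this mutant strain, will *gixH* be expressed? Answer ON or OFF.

ON

Malonate is absent, so PurD is active.
cAMP is present, so QuvS is inactive.
Melibiose is absent, so LutP is active.
No repressor is bound and LutP is active, so *jovG* is transcribed.
So JovG is produced and active.
With repressor PurD bound, *cilD* is not transcribed.
So CilD is not produced.
KulQ is constitutively active in this strain.
Autoinducer-2 is absent, so BexG is inactive.
No repressor is bound and KulQ is active, so *sibZ* is transcribed.
So SibZ is produced and active.
With repressor SibZ bound, *pexC* is not transcribed.
So PexC is not produced.
With no repressor bound, *gixH* is transcribed.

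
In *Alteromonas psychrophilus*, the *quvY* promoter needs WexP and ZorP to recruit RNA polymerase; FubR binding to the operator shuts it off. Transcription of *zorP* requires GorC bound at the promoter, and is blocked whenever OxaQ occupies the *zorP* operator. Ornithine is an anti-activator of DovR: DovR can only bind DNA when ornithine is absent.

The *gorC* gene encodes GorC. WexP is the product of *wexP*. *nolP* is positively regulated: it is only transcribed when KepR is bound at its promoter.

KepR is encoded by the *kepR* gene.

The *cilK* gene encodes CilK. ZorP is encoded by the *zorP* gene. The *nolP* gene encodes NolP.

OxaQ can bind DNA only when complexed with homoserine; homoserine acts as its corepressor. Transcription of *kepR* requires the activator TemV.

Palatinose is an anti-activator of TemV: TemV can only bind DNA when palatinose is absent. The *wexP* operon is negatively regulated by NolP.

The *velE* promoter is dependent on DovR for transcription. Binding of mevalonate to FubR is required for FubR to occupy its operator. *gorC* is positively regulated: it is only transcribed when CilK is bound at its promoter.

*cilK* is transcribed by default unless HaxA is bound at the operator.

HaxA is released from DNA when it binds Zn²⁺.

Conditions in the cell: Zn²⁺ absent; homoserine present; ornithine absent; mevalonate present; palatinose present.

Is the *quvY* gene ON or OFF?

OFF

Palatinose is present, so TemV is inactive.
Required activator TemV is absent, so *kepR* is not transcribed.
So KepR is not produced.
Required activator KepR is absent, so *nolP* is not transcribed.
So NolP is not produced.
With no repressor bound, *wexP* is transcribed.
So WexP is produced and active.
Homoserine is present, so OxaQ is active.
Zn²⁺ is absent, so HaxA is active.
With repressor HaxA bound, *cilK* is not transcribed.
So CilK is not produced.
Required activator CilK is absent, so *gorC* is not transcribed.
So GorC is not produced.
With repressor OxaQ bound, *zorP* is not transcribed.
So ZorP is not produced.
Mevalonate is present, so FubR is active.
With repressor FubR bound, *quvY* is not transcribed.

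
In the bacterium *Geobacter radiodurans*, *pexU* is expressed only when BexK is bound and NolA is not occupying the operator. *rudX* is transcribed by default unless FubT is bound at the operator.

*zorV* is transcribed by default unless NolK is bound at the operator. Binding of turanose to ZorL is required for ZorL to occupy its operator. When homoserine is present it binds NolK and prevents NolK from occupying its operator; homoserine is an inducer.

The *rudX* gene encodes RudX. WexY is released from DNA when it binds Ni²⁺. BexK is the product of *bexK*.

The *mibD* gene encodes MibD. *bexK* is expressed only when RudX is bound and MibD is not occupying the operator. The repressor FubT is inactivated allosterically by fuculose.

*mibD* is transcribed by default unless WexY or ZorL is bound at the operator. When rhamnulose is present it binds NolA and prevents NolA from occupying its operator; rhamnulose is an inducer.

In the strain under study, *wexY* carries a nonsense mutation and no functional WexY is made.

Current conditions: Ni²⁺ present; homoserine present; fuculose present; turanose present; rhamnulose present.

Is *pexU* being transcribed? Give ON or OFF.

ON

Rhamnulose is present, so NolA is inactive.
Fuculose is present, so FubT is inactive.
With no repressor bound, *rudX* is transcribed.
So RudX is produced and active.
WexY is non-functional in this strain, so it has no effect.
Turanose is present, so ZorL is active.
With repressor ZorL bound, *mibD* is not transcribed.
So MibD is not produced.
No repressor is bound and RudX is active, so *bexK* is transcribed.
So BexK is produced and active.
No repressor is bound and BexK is active, so *pexU* is transcribed.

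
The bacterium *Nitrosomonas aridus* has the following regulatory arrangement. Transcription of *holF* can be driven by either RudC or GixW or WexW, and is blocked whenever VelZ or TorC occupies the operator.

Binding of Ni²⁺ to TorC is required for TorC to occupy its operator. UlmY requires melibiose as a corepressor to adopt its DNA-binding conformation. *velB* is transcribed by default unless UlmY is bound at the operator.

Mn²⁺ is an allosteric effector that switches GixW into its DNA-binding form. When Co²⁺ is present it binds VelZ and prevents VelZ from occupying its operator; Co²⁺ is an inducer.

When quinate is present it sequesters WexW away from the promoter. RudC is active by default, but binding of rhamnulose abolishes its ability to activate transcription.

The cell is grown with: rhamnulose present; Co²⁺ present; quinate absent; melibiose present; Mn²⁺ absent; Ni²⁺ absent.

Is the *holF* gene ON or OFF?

Rhamnulose is present, so RudC is inactive.
Co²⁺ is present, so VelZ is inactive.
Mn²⁺ is absent, so GixW is inactive.
Quinate is absent, so WexW is active.
Ni²⁺ is absent, so TorC is inactive.
Activator WexW is present, so *holF* is transcribed.

ON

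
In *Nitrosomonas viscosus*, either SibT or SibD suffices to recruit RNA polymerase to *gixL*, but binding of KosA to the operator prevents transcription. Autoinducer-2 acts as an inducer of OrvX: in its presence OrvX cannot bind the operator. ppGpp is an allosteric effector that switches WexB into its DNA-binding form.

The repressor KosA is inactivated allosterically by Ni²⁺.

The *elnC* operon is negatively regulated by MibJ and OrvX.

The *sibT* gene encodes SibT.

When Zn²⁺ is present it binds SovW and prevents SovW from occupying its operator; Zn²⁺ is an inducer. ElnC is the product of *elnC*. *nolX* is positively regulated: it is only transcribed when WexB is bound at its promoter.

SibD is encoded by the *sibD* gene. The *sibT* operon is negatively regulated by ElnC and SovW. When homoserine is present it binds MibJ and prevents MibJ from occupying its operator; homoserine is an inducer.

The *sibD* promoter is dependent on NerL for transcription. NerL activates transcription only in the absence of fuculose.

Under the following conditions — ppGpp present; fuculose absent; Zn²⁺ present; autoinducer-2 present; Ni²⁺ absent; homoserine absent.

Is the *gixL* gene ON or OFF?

OFF

Homoserine is absent, so MibJ is active.
Autoinducer-2 is present, so OrvX is inactive.
With repressor MibJ bound, *elnC* is not transcribed.
So ElnC is not produced.
Zn²⁺ is present, so SovW is inactive.
With no repressor bound, *sibT* is transcribed.
So SibT is produced and active.
Ni²⁺ is absent, so KosA is active.
Fuculose is absent, so NerL is active.
No repressor is bound and NerL is active, so *sibD* is transcribed.
So SibD is produced and active.
With repressor KosA bound, *gixL* is not transcribed.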